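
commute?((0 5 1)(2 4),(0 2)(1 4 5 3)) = no:(0 5 1)(2 4)*(0 2)(1 4 5 3) = (0 3 1 2 5 4),(0 2)(1 4 5 3)*(0 5 1)(2 4) = (0 4 1 2 5 3)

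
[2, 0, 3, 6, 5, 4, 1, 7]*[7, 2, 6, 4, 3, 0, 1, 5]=[6, 7, 4, 1, 0, 3, 2, 5]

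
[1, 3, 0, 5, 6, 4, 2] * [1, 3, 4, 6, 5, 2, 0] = [3, 6, 1, 2, 0, 5, 4]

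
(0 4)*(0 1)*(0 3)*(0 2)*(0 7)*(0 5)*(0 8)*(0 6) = (0 4 1 3 2 7 5 8 6) 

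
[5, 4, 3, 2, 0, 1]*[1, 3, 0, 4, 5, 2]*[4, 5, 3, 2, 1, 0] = [3, 0, 1, 4, 5, 2]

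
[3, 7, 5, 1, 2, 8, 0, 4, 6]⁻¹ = [6, 3, 4, 0, 7, 2, 8, 1, 5]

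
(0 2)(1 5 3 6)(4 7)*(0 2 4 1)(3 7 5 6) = (0 4 5 7 1 6)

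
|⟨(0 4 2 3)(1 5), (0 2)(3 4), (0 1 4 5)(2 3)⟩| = 360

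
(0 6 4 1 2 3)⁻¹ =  (0 3 2 1 4 6)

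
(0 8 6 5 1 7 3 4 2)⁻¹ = (0 2 4 3 7 1 5 6 8)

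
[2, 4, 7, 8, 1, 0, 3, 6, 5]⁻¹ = [5, 4, 0, 6, 1, 8, 7, 2, 3]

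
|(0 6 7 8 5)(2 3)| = 10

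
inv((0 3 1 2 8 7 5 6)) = (0 6 5 7 8 2 1 3)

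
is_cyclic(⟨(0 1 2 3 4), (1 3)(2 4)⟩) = no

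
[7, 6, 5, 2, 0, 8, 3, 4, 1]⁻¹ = [4, 8, 3, 6, 7, 2, 1, 0, 5]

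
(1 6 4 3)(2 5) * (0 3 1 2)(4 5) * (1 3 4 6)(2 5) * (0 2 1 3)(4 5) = (0 5 2 6 1 3 4)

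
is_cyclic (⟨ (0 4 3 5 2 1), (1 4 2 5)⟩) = no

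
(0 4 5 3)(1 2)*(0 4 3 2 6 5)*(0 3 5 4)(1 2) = (0 5 1 6 4 3)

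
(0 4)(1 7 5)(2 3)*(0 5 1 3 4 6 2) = (0 6 2 4 5 3)(1 7)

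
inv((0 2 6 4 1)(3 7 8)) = (0 1 4 6 2)(3 8 7)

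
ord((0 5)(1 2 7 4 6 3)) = 6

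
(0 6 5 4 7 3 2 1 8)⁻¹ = (0 8 1 2 3 7 4 5 6)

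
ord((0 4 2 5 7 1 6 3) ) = 8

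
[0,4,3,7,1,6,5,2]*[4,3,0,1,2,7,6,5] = [4,2,1,5,3,6,7,0]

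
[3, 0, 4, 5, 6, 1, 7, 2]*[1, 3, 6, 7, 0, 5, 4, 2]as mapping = [0→7, 1→1, 2→0, 3→5, 4→4, 5→3, 6→2, 7→6]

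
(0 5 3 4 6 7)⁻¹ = (0 7 6 4 3 5)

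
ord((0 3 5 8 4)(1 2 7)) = 15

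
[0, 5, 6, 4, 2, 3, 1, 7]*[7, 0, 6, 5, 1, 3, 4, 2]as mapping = [0→7, 1→3, 2→4, 3→1, 4→6, 5→5, 6→0, 7→2]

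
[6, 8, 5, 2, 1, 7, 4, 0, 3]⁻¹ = [7, 4, 3, 8, 6, 2, 0, 5, 1]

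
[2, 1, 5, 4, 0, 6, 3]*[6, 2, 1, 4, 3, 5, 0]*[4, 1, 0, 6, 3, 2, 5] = [1, 0, 2, 6, 5, 4, 3]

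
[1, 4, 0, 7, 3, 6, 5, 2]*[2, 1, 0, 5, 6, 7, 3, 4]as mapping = [0→1, 1→6, 2→2, 3→4, 4→5, 5→3, 6→7, 7→0]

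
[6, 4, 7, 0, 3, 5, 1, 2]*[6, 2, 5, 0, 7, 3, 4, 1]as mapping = [0→4, 1→7, 2→1, 3→6, 4→0, 5→3, 6→2, 7→5]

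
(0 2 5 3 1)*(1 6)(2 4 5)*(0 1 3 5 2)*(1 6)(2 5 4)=(0 2)(1 6 3)(4 5)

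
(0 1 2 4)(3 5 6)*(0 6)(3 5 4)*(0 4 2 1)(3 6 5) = (2 6 3)(4 5)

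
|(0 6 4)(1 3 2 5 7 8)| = 6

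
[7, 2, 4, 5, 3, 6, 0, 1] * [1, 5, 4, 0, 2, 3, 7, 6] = [6, 4, 2, 3, 0, 7, 1, 5]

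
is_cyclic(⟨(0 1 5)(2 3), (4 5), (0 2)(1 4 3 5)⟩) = no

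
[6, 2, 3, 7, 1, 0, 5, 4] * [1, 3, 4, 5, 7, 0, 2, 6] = [2, 4, 5, 6, 3, 1, 0, 7]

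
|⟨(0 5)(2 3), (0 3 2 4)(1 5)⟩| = 360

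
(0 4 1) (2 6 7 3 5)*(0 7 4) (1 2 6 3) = (1 7) (2 3 5 6 4) 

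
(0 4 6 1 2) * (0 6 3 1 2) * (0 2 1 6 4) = (1 2 4 3 6)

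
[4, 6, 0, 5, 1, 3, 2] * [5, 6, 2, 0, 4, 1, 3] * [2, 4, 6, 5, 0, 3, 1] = [0, 5, 3, 4, 1, 2, 6]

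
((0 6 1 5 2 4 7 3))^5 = (0 4 1 3 2 6 7 5)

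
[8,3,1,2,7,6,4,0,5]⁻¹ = [7,2,3,1,6,8,5,4,0]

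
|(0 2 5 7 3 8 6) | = 7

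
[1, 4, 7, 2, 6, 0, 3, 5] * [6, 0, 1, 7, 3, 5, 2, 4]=[0, 3, 4, 1, 2, 6, 7, 5] 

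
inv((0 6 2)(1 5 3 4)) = (0 2 6)(1 4 3 5)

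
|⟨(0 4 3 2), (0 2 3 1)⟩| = 120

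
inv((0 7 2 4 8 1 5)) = (0 5 1 8 4 2 7)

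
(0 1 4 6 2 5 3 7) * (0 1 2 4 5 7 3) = (0 2 7 1 5)(4 6)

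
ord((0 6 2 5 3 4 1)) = 7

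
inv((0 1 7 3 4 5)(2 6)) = (0 5 4 3 7 1)(2 6)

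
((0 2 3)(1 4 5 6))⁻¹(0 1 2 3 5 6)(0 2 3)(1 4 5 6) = (0 6 1 2 4 3)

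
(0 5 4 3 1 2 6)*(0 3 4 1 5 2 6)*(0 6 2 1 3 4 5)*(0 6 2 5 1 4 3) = (0 4 1 5)(3 6)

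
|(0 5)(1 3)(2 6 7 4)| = 4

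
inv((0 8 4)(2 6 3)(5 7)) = (0 4 8)(2 3 6)(5 7)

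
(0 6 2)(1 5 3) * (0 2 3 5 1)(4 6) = (0 4 6 3)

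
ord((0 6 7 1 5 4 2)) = 7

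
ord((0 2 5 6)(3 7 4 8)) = 4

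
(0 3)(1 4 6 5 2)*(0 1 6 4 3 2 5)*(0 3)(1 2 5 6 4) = (0 5 6 3 2 4 1)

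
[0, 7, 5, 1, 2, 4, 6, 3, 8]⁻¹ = [0, 3, 4, 7, 5, 2, 6, 1, 8]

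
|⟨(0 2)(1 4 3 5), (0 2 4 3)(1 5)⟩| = 36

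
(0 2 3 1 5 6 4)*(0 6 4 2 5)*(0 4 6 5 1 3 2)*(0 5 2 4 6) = (0 1 6 5)(2 4)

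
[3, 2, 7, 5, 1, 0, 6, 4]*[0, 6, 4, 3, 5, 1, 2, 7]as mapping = [0→3, 1→4, 2→7, 3→1, 4→6, 5→0, 6→2, 7→5]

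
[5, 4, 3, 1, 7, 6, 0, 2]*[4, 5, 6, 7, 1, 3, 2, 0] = [3, 1, 7, 5, 0, 2, 4, 6]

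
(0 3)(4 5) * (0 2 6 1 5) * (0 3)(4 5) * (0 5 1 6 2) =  (0 5 1 4 3)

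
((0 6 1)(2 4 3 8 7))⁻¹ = (0 1 6)(2 7 8 3 4)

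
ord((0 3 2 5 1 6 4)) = 7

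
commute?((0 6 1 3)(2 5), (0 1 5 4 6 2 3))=no:(0 6 1 3)(2 5)*(0 1 5 4 6 2 3)=(0 2 4 6 5 3 1), (0 1 5 4 6 2 3)*(0 6 1 3)(2 5)=(0 3 6 5 4 1 2)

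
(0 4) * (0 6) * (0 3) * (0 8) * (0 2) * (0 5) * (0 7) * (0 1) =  (0 4 6 3 8 2 5 7 1)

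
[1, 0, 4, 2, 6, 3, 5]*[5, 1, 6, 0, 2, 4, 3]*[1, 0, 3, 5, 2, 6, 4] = [0, 6, 3, 4, 5, 1, 2]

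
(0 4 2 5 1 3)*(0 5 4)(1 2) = (1 3 5 2 4)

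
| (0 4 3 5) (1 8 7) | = 12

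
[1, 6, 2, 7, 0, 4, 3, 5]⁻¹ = [4, 0, 2, 6, 5, 7, 1, 3]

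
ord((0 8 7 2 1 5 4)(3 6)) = 14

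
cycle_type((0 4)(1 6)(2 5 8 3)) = 2^2.4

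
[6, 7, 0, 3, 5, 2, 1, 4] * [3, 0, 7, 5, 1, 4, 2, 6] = [2, 6, 3, 5, 4, 7, 0, 1]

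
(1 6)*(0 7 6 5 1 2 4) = (0 7 6 2 4)(1 5)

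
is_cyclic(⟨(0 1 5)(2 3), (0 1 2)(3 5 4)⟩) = no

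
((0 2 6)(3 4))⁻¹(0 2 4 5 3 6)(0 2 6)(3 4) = (0 2 6 3 5 4)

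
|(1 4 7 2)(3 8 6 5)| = 4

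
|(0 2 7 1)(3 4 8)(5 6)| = 12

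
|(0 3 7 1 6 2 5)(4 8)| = 14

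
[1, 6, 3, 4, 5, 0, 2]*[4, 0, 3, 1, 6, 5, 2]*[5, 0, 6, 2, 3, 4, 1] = [5, 6, 0, 1, 4, 3, 2] 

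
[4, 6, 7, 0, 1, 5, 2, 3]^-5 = [1, 2, 3, 4, 6, 5, 7, 0]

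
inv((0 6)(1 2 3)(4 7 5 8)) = (0 6)(1 3 2)(4 8 5 7)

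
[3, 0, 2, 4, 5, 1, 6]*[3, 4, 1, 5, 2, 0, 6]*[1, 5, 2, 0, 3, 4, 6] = [4, 0, 5, 2, 1, 3, 6]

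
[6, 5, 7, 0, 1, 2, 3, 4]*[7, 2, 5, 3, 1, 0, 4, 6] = [4, 0, 6, 7, 2, 5, 3, 1]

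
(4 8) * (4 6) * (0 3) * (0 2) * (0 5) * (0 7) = (0 3 2 5 7)(4 8 6)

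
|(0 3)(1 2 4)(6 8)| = 6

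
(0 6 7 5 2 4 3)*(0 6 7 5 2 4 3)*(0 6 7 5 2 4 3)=(0 5 3 7 4 6 2)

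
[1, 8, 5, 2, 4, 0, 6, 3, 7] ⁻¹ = [5, 0, 3, 7, 4, 2, 6, 8, 1] 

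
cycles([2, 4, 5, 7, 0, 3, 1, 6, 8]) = (0 2 5 3 7 6 1 4)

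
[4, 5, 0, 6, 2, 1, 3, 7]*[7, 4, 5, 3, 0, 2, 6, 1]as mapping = [0→0, 1→2, 2→7, 3→6, 4→5, 5→4, 6→3, 7→1]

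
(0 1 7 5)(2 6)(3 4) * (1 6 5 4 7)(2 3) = (0 6 3 7 4 2 5)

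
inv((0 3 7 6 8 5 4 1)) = (0 1 4 5 8 6 7 3)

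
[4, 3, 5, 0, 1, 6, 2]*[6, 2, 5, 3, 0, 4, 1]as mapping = [0→0, 1→3, 2→4, 3→6, 4→2, 5→1, 6→5]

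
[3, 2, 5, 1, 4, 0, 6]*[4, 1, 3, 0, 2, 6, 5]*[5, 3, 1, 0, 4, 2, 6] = [5, 0, 6, 3, 1, 4, 2]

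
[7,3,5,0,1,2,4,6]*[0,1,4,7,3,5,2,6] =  [6,7,5,0,1,4,3,2]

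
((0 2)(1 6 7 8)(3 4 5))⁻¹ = (0 2)(1 8 7 6)(3 5 4)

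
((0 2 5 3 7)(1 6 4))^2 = (0 5 7 2 3)(1 4 6)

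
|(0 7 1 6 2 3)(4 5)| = 6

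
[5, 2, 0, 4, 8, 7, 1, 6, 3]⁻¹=[2, 6, 1, 8, 3, 0, 7, 5, 4]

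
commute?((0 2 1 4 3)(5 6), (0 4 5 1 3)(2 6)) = no:(0 2 1 4 3)(5 6) * (0 4 5 1 3)(2 6) = (0 6 1 5 2 3 4), (0 4 5 1 3)(2 6) * (0 2 1 4 3)(5 6) = (0 3 2 5 4 6 1)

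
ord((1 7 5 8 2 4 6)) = 7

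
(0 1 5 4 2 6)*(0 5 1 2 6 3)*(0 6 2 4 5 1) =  (0 4 2 3 6 1)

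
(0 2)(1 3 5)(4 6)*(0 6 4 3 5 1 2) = (1 5 2 6 3)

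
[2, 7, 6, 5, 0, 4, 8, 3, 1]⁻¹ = [4, 8, 0, 7, 5, 3, 2, 1, 6]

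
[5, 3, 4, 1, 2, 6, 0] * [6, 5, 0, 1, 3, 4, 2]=[4, 1, 3, 5, 0, 2, 6]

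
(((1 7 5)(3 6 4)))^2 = (1 5 7)(3 4 6)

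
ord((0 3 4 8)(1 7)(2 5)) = 4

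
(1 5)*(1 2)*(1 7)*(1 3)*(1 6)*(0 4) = (0 4)(1 5 2 7 3 6)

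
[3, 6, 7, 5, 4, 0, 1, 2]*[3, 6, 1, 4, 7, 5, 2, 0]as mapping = [0→4, 1→2, 2→0, 3→5, 4→7, 5→3, 6→6, 7→1]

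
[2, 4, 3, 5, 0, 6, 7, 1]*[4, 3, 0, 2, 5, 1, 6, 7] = [0, 5, 2, 1, 4, 6, 7, 3]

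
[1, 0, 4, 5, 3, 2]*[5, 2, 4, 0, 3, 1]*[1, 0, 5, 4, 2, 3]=[5, 3, 4, 0, 1, 2]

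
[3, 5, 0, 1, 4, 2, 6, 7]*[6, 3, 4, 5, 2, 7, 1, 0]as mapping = [0→5, 1→7, 2→6, 3→3, 4→2, 5→4, 6→1, 7→0]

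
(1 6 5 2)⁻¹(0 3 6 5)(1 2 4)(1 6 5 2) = (0 3 5 2)(1 4 6)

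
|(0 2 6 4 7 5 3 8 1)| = 9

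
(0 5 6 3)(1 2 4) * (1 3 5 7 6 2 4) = (0 7 6 5 2 1 4 3)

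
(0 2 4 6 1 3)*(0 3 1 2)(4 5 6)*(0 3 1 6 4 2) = (0 3 1 6)(2 5 4)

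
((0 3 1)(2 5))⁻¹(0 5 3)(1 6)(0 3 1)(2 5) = (0 6)(1 3 2)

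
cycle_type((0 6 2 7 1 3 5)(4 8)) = 2.7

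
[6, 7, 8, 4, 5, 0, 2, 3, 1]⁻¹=[5, 8, 6, 7, 3, 4, 0, 1, 2]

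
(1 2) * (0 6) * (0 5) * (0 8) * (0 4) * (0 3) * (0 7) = (0 6 5 8 4 3 7) (1 2) 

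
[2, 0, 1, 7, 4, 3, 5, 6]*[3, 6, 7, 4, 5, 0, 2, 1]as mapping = [0→7, 1→3, 2→6, 3→1, 4→5, 5→4, 6→0, 7→2]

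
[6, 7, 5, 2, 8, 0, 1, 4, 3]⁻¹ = [5, 6, 3, 8, 7, 2, 0, 1, 4]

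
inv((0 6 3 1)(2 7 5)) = (0 1 3 6)(2 5 7)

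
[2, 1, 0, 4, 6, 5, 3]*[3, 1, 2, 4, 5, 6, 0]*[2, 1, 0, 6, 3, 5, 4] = [0, 1, 6, 5, 2, 4, 3]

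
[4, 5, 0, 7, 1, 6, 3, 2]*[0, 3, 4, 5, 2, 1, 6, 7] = [2, 1, 0, 7, 3, 6, 5, 4]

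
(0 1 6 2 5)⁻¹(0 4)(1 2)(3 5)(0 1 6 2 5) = (0 3)(1 4)(5 6)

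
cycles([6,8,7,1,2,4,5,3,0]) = (0 6 5 4 2 7 3 1 8) 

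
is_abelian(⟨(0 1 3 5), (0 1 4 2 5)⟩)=no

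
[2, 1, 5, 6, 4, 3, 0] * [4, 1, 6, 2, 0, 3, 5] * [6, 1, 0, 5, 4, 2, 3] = [3, 1, 5, 2, 6, 0, 4]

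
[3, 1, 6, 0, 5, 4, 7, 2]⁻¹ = [3, 1, 7, 0, 5, 4, 2, 6]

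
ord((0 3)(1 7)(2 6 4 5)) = 4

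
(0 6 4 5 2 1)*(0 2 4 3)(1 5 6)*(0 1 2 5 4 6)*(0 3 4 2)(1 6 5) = (3 6 4)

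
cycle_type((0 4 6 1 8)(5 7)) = 2.5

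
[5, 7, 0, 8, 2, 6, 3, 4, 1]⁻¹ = [2, 8, 4, 6, 7, 0, 5, 1, 3]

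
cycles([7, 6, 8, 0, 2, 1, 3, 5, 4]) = (0 7 5 1 6 3)(2 8 4)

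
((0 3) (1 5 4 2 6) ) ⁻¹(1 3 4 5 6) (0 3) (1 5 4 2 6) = (0 2 4 1 5) 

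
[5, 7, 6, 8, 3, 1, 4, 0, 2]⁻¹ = [7, 5, 8, 4, 6, 0, 2, 1, 3]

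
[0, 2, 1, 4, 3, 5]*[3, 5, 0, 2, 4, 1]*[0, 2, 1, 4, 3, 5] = [4, 0, 5, 3, 1, 2]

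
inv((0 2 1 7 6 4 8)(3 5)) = (0 8 4 6 7 1 2)(3 5)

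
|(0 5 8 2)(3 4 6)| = 12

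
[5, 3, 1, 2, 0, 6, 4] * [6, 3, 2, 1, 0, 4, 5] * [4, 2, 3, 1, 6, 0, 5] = [6, 2, 1, 3, 5, 0, 4]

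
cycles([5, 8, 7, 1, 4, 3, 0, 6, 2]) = (0 5 3 1 8 2 7 6)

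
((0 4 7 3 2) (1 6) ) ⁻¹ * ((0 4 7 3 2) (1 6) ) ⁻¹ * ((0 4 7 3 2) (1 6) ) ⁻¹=(0 7 2 4 3) (1 6) 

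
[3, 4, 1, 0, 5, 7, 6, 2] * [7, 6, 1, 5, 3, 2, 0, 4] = [5, 3, 6, 7, 2, 4, 0, 1]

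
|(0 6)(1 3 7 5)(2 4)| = 4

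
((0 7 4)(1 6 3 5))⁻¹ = (0 4 7)(1 5 3 6)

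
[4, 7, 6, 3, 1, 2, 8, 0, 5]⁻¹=[7, 4, 5, 3, 0, 8, 2, 1, 6]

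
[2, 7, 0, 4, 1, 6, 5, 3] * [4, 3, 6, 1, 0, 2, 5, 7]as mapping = [0→6, 1→7, 2→4, 3→0, 4→3, 5→5, 6→2, 7→1]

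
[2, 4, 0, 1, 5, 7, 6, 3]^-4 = [0, 4, 2, 1, 5, 7, 6, 3]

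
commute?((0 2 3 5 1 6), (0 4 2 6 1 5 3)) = no:(0 2 3 5 1 6) * (0 4 2 6 1 5 3) = (0 6 4 2), (0 4 2 6 1 5 3) * (0 2 3 5 1 6) = (0 4 3 2)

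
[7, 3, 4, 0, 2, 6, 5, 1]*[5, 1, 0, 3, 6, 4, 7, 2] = [2, 3, 6, 5, 0, 7, 4, 1]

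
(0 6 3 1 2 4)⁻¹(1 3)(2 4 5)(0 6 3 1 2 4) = (0 5 4)(1 2)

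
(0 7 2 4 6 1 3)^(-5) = (0 2 6 3 7 4 1)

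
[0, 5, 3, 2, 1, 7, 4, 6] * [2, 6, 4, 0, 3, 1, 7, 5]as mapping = [0→2, 1→1, 2→0, 3→4, 4→6, 5→5, 6→3, 7→7]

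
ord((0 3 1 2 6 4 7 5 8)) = 9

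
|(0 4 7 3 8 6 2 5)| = 8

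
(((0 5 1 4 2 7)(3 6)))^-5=(0 5 1 4 2 7)(3 6)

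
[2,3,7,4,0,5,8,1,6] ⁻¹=[4,7,0,1,3,5,8,2,6] 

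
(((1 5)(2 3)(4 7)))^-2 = ()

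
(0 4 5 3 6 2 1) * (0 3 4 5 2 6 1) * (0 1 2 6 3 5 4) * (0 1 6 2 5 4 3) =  (0 3 5 1 4 2 6)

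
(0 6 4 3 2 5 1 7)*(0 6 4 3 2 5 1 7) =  (0 4 2 1)(3 5 7 6)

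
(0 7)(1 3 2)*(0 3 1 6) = (0 7 3 2 6)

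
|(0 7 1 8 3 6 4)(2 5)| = 14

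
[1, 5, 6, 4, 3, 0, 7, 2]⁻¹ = [5, 0, 7, 4, 3, 1, 2, 6]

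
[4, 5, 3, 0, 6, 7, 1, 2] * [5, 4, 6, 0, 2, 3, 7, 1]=[2, 3, 0, 5, 7, 1, 4, 6]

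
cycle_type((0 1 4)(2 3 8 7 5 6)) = 3.6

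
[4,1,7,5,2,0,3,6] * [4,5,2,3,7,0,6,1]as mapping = [0→7,1→5,2→1,3→0,4→2,5→4,6→3,7→6]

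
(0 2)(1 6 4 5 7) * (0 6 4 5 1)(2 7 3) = (0 7)(1 4)(2 6 5 3)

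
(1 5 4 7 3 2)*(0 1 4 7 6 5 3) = (0 1 3 2 4 6 5 7)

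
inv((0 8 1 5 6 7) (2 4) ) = (0 7 6 5 1 8) (2 4) 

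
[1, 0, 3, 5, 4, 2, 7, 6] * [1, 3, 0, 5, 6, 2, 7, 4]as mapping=[0→3, 1→1, 2→5, 3→2, 4→6, 5→0, 6→4, 7→7]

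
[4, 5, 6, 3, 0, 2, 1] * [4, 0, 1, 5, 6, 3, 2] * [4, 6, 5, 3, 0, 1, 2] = [2, 3, 5, 1, 0, 6, 4]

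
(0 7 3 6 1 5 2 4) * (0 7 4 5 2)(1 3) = (0 4 7 1 2 5)(3 6)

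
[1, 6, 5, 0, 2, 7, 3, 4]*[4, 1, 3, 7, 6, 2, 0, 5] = [1, 0, 2, 4, 3, 5, 7, 6]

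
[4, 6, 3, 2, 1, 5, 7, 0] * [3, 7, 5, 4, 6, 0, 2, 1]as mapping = [0→6, 1→2, 2→4, 3→5, 4→7, 5→0, 6→1, 7→3]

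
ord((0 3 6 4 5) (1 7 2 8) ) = 20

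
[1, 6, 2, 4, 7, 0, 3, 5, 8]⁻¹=[5, 0, 2, 6, 3, 7, 1, 4, 8]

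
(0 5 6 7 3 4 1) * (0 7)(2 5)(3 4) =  (0 2 5 6)(1 7 4)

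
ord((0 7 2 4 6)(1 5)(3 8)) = 10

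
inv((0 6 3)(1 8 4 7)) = (0 3 6)(1 7 4 8)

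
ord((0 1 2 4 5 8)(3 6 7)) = 6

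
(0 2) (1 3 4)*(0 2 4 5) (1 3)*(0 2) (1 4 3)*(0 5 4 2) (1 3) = (0 1 2 5) (3 4) 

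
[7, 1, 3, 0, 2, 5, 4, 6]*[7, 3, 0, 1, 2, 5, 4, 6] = [6, 3, 1, 7, 0, 5, 2, 4]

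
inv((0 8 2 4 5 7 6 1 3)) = (0 3 1 6 7 5 4 2 8)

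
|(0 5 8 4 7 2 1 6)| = 8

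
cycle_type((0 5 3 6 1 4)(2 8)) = 2.6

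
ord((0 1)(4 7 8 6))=4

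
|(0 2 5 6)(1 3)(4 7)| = 4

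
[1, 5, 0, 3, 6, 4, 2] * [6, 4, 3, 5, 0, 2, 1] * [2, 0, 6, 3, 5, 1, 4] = [5, 6, 4, 1, 0, 2, 3]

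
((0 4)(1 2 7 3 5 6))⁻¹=(0 4)(1 6 5 3 7 2)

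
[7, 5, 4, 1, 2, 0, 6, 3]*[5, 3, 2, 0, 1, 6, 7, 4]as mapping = [0→4, 1→6, 2→1, 3→3, 4→2, 5→5, 6→7, 7→0]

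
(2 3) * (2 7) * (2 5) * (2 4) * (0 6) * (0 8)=(0 6 8)(2 3 7 5 4)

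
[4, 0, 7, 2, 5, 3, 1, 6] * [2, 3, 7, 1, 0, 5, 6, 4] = [0, 2, 4, 7, 5, 1, 3, 6]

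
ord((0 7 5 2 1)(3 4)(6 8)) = 10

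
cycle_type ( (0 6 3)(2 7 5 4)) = 3.4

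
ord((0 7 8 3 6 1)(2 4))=6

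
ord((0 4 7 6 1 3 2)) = 7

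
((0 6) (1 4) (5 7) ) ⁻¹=(0 6) (1 4) (5 7) 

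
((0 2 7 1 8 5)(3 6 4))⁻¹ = (0 5 8 1 7 2)(3 4 6)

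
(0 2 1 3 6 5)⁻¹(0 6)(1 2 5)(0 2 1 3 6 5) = (0 3 1)(2 5)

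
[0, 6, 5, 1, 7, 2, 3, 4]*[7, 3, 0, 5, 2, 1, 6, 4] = [7, 6, 1, 3, 4, 0, 5, 2]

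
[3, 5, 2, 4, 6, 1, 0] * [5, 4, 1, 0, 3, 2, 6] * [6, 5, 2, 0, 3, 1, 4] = [6, 2, 5, 0, 4, 3, 1]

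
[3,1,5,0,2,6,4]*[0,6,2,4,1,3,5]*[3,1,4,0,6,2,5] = [6,5,0,3,4,2,1]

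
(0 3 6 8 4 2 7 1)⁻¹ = (0 1 7 2 4 8 6 3)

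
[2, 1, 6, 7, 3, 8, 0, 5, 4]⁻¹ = [6, 1, 0, 4, 8, 7, 2, 3, 5]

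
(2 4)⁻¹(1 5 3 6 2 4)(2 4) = (1 5 3 6 4 2)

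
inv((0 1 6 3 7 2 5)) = (0 5 2 7 3 6 1)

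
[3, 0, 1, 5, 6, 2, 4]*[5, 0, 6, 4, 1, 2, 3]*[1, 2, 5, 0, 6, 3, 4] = [6, 3, 1, 5, 0, 4, 2]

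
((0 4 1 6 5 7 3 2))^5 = (0 7 1 2 5 4 3 6)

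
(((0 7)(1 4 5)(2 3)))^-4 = (1 5 4)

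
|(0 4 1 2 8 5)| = 6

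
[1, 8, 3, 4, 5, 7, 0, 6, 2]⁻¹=[6, 0, 8, 2, 3, 4, 7, 5, 1]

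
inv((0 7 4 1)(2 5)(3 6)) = (0 1 4 7)(2 5)(3 6)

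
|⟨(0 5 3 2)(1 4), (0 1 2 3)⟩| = 720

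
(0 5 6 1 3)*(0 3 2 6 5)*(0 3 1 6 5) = (0 3 1 2 5)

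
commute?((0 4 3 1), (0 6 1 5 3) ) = no:(0 4 3 1)*(0 6 1 5 3) = (0 4) (1 6) (3 5), (0 6 1 5 3)*(0 4 3 1) = (0 6) (1 5) (3 4) 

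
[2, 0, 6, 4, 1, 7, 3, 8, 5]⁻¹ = [1, 4, 0, 6, 3, 8, 2, 5, 7]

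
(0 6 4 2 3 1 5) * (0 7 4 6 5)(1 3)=(0 5 7 4 2 1)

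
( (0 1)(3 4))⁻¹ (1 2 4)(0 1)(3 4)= (0 2 3)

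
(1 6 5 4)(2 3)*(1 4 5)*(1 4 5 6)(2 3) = (4 5 6)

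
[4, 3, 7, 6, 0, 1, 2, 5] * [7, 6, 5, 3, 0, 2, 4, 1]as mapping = [0→0, 1→3, 2→1, 3→4, 4→7, 5→6, 6→5, 7→2]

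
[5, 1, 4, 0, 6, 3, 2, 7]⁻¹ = [3, 1, 6, 5, 2, 0, 4, 7]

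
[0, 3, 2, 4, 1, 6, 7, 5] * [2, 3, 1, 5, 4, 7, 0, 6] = [2, 5, 1, 4, 3, 0, 6, 7]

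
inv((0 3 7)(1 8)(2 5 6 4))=(0 7 3)(1 8)(2 4 6 5)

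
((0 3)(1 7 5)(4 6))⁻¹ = (0 3)(1 5 7)(4 6)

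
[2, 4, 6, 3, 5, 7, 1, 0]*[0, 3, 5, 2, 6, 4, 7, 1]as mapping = [0→5, 1→6, 2→7, 3→2, 4→4, 5→1, 6→3, 7→0]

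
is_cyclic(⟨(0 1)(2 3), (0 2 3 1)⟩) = no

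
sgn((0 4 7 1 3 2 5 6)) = -1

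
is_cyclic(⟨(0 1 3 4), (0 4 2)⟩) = no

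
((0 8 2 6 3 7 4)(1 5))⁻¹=(0 4 7 3 6 2 8)(1 5)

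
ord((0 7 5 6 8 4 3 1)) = 8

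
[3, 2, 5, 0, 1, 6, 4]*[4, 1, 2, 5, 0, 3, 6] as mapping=[0→5, 1→2, 2→3, 3→4, 4→1, 5→6, 6→0] 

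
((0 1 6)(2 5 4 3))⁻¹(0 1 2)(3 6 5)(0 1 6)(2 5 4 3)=(0 4 2)(1 6 5)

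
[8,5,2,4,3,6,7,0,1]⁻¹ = [7,8,2,4,3,1,5,6,0]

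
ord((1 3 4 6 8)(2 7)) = 10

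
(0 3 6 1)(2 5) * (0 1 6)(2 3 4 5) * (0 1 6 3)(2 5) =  (0 4 2 5)(1 6 3)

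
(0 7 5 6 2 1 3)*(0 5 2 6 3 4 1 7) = (1 4)(2 7)(3 5)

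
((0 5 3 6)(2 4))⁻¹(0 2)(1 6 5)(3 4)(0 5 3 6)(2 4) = (0 3 1)(2 6)(4 5)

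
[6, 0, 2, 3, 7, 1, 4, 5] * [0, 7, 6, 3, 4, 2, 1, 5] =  [1, 0, 6, 3, 5, 7, 4, 2]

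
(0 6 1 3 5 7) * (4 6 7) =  (0 7)(1 3 5 4 6)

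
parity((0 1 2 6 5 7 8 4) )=odd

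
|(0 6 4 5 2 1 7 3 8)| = 9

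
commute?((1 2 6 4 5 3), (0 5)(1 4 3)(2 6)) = no:(1 2 6 4 5 3)*(0 5)(1 4 3)(2 6) = (0 5 1 6 3 4), (0 5)(1 4 3)(2 6)*(1 2 6 4 5 3) = (0 3 2 4 1 5)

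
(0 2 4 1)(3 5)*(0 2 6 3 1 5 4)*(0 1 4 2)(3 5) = (0 6 5 4 3 2 1)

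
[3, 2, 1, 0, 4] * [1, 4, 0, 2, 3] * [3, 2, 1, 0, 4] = [1, 3, 4, 2, 0]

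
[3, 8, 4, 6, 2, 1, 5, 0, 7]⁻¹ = [7, 5, 4, 0, 2, 6, 3, 8, 1]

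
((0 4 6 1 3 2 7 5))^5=(0 2 6 5 3 4 7 1)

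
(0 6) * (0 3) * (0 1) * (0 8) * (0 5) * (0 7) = (0 6 3 1 8 5 7) 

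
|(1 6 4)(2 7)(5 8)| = 6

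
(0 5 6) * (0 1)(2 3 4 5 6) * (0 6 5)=(0 5 2 3 4)(1 6)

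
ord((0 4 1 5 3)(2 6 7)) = 15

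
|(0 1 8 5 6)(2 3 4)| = 15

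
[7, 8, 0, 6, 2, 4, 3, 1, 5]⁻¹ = [2, 7, 4, 6, 5, 8, 3, 0, 1]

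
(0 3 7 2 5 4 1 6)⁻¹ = (0 6 1 4 5 2 7 3)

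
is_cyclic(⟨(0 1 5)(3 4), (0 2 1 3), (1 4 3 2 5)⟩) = no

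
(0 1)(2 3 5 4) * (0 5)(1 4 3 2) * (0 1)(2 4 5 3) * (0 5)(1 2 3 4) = (1 4 5 3 2)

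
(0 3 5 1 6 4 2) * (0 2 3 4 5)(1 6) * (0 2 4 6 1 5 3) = (0 6 3 2 4)(1 5)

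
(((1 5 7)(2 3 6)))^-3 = ()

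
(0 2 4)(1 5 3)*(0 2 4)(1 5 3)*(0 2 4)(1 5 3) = ()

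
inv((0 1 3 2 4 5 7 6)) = (0 6 7 5 4 2 3 1)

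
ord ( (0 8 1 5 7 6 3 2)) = 8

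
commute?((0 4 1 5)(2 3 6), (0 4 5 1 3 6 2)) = no:(0 4 1 5)(2 3 6) * (0 4 5 1 3 6 2) = (0 5 4 3 2 6), (0 4 5 1 3 6 2) * (0 4 1 5)(2 3 6) = (0 1 6 3 2 4)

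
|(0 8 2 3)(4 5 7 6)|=4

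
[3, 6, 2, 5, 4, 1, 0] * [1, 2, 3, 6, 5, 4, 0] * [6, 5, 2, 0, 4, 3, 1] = [1, 6, 0, 4, 3, 2, 5]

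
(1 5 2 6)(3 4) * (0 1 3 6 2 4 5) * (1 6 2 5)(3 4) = (0 6 4 2 5 3 1)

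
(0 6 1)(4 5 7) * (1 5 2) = (0 6 5 7 4 2 1)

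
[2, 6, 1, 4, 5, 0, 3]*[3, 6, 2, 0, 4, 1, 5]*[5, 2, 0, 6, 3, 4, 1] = [0, 4, 1, 3, 2, 6, 5]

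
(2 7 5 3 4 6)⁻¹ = (2 6 4 3 5 7)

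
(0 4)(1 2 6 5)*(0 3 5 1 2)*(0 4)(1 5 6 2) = (1 4 3 6 5)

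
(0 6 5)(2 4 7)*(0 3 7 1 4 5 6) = (1 4)(2 5 3 7)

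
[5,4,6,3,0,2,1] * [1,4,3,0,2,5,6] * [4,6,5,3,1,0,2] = [0,5,2,4,6,3,1]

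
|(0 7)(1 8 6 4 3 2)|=6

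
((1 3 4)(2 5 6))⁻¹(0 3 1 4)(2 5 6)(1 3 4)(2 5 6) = (0 4 3 1)(2 5 6)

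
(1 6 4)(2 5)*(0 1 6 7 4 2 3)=(0 1 7 4 6 2 5 3)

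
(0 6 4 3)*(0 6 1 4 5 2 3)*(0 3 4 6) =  (0 1 6 5 2 4 3)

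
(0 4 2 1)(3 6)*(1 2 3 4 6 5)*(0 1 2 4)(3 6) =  (0 3 5 2 4 6)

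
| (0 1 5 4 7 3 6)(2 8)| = 14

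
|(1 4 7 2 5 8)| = 6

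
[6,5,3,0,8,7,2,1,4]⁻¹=[3,7,6,2,8,1,0,5,4]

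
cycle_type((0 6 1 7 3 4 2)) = 7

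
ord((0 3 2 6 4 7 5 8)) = 8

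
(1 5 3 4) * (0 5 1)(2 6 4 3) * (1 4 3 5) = (0 1 4)(2 6 3 5)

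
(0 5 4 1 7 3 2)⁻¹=(0 2 3 7 1 4 5)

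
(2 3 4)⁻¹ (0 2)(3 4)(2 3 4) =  (0 3)(2 4)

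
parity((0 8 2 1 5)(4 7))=odd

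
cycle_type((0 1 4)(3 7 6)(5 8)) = 2.3^2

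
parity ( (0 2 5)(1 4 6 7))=odd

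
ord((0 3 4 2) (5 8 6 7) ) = 4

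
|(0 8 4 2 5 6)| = 6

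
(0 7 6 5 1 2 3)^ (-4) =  (0 5 3 6 2 7 1)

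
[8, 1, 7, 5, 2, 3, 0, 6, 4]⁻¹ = [6, 1, 4, 5, 8, 3, 7, 2, 0]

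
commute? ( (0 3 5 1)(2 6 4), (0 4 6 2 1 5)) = no: (0 3 5 1)(2 6 4)*(0 4 6 2 1 5) = (0 3)(1 4), (0 4 6 2 1 5)*(0 3 5 1)(2 6 4) = (0 2)(3 5)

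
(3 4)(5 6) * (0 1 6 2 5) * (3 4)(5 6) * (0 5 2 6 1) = (1 2)(5 6)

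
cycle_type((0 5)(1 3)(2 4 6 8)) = 2^2.4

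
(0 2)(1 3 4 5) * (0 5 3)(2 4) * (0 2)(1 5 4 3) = (0 3)(1 2 4)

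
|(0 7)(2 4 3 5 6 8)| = 6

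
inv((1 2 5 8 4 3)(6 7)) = (1 3 4 8 5 2)(6 7)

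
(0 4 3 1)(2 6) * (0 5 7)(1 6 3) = (0 4 1 5 7)(2 3 6)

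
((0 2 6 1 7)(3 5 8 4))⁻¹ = (0 7 1 6 2)(3 4 8 5)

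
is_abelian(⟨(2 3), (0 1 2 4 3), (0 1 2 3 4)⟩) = no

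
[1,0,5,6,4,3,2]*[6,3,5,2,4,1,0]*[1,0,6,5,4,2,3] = [5,3,0,1,4,6,2]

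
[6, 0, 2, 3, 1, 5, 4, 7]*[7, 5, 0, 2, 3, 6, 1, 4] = [1, 7, 0, 2, 5, 6, 3, 4]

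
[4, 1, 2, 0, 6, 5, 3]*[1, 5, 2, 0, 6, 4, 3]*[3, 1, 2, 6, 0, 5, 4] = [4, 5, 2, 1, 6, 0, 3]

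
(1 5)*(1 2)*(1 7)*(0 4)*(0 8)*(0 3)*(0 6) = (0 4 8 3 6)(1 5 2 7)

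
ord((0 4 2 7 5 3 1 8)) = 8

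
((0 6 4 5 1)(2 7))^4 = (0 1 5 4 6)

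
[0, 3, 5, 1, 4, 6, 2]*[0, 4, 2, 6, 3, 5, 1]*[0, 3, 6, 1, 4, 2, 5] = [0, 5, 2, 4, 1, 3, 6]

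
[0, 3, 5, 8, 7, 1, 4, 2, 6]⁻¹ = [0, 5, 7, 1, 6, 2, 8, 4, 3]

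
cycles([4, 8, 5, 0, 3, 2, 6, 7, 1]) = (0 4 3)(1 8)(2 5)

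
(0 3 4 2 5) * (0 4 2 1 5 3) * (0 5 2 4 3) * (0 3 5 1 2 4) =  (0 1 4 2 3)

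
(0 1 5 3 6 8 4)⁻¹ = (0 4 8 6 3 5 1)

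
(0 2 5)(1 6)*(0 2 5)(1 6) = (0 5 2)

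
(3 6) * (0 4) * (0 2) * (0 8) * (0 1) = (0 4 2 8 1) (3 6) 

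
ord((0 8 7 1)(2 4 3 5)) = 4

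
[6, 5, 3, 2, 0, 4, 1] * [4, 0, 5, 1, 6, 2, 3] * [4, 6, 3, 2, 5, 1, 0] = [2, 3, 6, 1, 5, 0, 4]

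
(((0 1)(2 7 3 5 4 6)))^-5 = (0 1)(2 7 3 5 4 6)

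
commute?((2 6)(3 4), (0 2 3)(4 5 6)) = no:(2 6)(3 4) * (0 2 3)(4 5 6) = (0 2 4)(3 5 6), (0 2 3)(4 5 6) * (2 6)(3 4) = (0 6 3)(2 4 5)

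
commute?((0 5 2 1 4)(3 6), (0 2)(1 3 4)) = no:(0 5 2 1 4)(3 6)*(0 2)(1 3 4) = (0 5)(2 3 6 4), (0 2)(1 3 4)*(0 5 2 1 4)(3 6) = (0 1 6 3)(2 5)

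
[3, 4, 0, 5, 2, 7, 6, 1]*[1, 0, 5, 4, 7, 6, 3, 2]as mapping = [0→4, 1→7, 2→1, 3→6, 4→5, 5→2, 6→3, 7→0]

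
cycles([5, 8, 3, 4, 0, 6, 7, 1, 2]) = (0 5 6 7 1 8 2 3 4) 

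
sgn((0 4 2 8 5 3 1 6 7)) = 1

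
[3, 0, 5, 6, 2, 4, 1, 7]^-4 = [0, 1, 4, 3, 5, 2, 6, 7]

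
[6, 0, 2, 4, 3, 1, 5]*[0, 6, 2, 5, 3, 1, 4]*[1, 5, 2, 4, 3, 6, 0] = [3, 1, 2, 4, 6, 0, 5] 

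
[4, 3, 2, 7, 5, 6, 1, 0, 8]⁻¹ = [7, 6, 2, 1, 0, 4, 5, 3, 8]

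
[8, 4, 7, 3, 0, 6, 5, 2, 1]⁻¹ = [4, 8, 7, 3, 1, 6, 5, 2, 0]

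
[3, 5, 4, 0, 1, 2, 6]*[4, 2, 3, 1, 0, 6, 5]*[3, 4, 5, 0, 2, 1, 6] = [4, 6, 3, 2, 5, 0, 1]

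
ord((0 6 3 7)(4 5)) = 4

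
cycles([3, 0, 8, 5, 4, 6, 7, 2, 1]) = (0 3 5 6 7 2 8 1)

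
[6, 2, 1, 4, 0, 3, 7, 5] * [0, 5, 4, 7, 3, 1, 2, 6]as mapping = [0→2, 1→4, 2→5, 3→3, 4→0, 5→7, 6→6, 7→1]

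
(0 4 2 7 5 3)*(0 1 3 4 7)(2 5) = (0 7 2)(1 3)(4 5)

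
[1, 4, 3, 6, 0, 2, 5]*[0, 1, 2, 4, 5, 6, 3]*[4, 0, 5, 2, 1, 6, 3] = [0, 6, 1, 2, 4, 5, 3]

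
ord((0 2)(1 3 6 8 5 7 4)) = 14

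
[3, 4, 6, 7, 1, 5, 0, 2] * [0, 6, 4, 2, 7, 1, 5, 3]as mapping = [0→2, 1→7, 2→5, 3→3, 4→6, 5→1, 6→0, 7→4]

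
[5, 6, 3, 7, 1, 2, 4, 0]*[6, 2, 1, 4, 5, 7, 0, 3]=[7, 0, 4, 3, 2, 1, 5, 6]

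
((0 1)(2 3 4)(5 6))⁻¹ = (0 1)(2 4 3)(5 6)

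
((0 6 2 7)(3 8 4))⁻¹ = (0 7 2 6)(3 4 8)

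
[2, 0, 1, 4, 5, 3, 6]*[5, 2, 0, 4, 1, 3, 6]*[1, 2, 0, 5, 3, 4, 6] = [1, 4, 0, 2, 5, 3, 6]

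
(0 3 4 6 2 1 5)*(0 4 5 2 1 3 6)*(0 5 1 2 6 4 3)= (0 4 5 3 1 6 2)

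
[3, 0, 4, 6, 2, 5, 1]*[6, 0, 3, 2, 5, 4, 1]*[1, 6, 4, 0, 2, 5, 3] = [4, 3, 5, 6, 0, 2, 1]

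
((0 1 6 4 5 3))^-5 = (0 1 6 4 5 3)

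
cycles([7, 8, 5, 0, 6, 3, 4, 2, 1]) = (0 7 2 5 3)(1 8)(4 6)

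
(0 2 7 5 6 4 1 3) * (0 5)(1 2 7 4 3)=(0 7)(2 4)(3 5 6)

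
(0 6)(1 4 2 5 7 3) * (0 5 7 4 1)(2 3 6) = (0 2 7 6 5 4 3)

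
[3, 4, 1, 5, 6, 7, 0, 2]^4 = [2, 3, 0, 1, 5, 4, 7, 6]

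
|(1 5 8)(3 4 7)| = 3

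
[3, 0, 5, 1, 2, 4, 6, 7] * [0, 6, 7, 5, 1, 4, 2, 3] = [5, 0, 4, 6, 7, 1, 2, 3]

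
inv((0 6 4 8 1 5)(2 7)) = (0 5 1 8 4 6)(2 7)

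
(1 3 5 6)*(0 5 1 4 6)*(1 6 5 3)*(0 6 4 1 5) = (0 3 4)(1 5 6)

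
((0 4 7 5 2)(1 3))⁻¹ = (0 2 5 7 4)(1 3)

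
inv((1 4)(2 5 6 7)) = (1 4)(2 7 6 5)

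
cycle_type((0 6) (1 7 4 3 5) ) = 2.5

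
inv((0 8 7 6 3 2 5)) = (0 5 2 3 6 7 8)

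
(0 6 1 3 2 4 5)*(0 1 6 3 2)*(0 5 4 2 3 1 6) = (0 1 3 5 6)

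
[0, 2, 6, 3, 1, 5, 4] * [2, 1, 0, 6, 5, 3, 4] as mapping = [0→2, 1→0, 2→4, 3→6, 4→1, 5→3, 6→5] 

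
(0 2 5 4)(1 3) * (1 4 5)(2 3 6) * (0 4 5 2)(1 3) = (0 1 6)(2 3 5)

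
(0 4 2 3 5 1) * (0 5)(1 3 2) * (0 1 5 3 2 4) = (1 3)(2 4 5)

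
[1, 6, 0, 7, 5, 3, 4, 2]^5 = [3, 7, 5, 6, 0, 1, 2, 4]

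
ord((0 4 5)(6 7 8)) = 3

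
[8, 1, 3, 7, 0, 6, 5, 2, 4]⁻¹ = [4, 1, 7, 2, 8, 6, 5, 3, 0]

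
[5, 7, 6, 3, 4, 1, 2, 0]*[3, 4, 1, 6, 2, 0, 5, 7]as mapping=[0→0, 1→7, 2→5, 3→6, 4→2, 5→4, 6→1, 7→3]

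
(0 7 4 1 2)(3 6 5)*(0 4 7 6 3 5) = (0 6)(1 2 4)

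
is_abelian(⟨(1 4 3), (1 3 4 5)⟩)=no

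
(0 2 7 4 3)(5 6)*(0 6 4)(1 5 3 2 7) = (0 7)(1 5 4 2)(3 6)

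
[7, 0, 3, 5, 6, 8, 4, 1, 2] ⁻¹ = [1, 7, 8, 2, 6, 3, 4, 0, 5] 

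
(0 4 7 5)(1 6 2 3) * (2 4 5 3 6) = (0 5)(1 2 6 4 7 3)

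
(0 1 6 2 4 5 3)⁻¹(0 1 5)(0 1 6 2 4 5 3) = (1 6 3)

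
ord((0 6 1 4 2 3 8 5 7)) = 9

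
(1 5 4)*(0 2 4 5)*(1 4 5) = (0 2 5 1)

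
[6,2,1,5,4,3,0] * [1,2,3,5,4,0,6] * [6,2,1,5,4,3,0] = [0,5,1,6,4,3,2]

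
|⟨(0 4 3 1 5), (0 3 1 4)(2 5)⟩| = 360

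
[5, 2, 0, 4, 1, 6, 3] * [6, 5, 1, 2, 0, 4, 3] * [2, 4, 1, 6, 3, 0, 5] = [3, 4, 5, 2, 0, 6, 1]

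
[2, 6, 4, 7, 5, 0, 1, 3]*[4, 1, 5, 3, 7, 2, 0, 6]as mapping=[0→5, 1→0, 2→7, 3→6, 4→2, 5→4, 6→1, 7→3]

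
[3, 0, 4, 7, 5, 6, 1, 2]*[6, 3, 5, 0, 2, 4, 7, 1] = [0, 6, 2, 1, 4, 7, 3, 5]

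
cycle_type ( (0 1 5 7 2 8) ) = 6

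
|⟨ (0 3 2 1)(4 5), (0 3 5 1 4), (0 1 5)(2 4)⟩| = 720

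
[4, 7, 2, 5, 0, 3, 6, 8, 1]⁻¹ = [4, 8, 2, 5, 0, 3, 6, 1, 7]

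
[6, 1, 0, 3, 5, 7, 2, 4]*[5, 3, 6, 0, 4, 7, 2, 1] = [2, 3, 5, 0, 7, 1, 6, 4]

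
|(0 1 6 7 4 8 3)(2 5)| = 14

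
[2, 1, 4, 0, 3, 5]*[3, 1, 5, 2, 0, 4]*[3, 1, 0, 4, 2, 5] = [5, 1, 3, 4, 0, 2]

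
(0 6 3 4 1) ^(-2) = (0 4 6 1 3) 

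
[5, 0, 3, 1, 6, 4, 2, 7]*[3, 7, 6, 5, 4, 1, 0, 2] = [1, 3, 5, 7, 0, 4, 6, 2]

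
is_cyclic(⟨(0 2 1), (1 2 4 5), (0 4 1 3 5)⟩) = no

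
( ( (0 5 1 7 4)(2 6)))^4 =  (0 4 7 1 5)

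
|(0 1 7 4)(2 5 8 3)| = 4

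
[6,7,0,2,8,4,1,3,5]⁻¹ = [2,6,3,7,5,8,0,1,4]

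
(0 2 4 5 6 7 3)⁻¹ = (0 3 7 6 5 4 2)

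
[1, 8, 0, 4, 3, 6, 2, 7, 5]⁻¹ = [2, 0, 6, 4, 3, 8, 5, 7, 1]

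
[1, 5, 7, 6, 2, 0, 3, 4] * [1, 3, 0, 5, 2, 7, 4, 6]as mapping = [0→3, 1→7, 2→6, 3→4, 4→0, 5→1, 6→5, 7→2]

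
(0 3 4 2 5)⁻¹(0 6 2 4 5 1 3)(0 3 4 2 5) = (0 1 4 3 6 5 2)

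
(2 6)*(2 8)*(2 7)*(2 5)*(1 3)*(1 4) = (1 3 4)(2 6 8 7 5)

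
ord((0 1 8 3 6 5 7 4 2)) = 9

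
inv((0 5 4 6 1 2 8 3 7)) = (0 7 3 8 2 1 6 4 5)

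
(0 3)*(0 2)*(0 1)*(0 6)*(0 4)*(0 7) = (0 3 2 1 6 4 7)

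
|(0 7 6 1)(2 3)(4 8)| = 4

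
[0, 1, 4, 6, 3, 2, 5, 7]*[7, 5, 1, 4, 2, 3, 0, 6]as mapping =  [0→7, 1→5, 2→2, 3→0, 4→4, 5→1, 6→3, 7→6]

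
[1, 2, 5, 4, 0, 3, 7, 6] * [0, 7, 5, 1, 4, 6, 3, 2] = [7, 5, 6, 4, 0, 1, 2, 3]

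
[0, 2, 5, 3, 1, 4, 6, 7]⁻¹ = [0, 4, 1, 3, 5, 2, 6, 7]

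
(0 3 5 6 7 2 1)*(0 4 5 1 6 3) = (1 4 5 3)(2 6 7)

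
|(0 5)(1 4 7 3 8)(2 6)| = 10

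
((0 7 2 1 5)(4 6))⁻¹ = (0 5 1 2 7)(4 6)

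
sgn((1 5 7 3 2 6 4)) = 1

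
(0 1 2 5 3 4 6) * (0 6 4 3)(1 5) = (0 5)(1 2)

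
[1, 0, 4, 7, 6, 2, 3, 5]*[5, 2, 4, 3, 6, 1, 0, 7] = [2, 5, 6, 7, 0, 4, 3, 1]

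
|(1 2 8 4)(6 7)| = 4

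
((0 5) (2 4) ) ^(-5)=(0 5) (2 4) 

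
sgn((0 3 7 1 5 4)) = -1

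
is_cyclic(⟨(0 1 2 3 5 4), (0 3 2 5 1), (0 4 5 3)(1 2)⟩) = no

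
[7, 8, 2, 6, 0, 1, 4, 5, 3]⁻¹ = [4, 5, 2, 8, 6, 7, 3, 0, 1]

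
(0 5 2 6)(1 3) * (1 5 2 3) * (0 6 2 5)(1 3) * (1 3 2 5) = (0 1 2 5 3)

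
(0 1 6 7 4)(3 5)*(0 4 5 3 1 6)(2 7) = (0 6 2 7 5 1)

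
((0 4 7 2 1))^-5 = ()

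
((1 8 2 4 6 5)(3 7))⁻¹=(1 5 6 4 2 8)(3 7)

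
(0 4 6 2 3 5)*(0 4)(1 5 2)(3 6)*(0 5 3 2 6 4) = (0 5)(1 3 6)(2 4)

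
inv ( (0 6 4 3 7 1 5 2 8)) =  (0 8 2 5 1 7 3 4 6)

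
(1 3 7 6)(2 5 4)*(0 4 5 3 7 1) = (0 4 2 3 1 7 6)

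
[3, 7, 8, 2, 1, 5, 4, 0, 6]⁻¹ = [7, 4, 3, 0, 6, 5, 8, 1, 2]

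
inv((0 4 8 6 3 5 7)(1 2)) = (0 7 5 3 6 8 4)(1 2)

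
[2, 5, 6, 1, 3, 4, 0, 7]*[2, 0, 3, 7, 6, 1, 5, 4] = [3, 1, 5, 0, 7, 6, 2, 4]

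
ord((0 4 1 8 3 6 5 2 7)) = 9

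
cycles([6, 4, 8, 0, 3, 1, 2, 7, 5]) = (0 6 2 8 5 1 4 3) 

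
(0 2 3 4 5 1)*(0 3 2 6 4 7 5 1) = (0 6 4 1 3 7 5)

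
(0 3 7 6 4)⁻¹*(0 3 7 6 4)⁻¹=(0 6 3 4 7)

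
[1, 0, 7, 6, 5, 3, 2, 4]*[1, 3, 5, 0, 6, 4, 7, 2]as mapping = [0→3, 1→1, 2→2, 3→7, 4→4, 5→0, 6→5, 7→6]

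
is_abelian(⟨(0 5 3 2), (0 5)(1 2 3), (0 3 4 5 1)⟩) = no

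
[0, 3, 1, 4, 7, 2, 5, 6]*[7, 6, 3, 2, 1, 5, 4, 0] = [7, 2, 6, 1, 0, 3, 5, 4]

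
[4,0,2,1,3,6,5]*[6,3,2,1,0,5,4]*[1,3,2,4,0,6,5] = [1,5,2,4,3,0,6]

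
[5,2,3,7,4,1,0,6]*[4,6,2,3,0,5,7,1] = [5,2,3,1,0,6,4,7] 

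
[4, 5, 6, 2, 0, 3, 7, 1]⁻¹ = [4, 7, 3, 5, 0, 1, 2, 6]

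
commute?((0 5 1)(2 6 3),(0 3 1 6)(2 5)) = no:(0 5 1)(2 6 3) * (0 3 1 6)(2 5) = (0 2)(1 3 5 6),(0 3 1 6)(2 5) * (0 5 1)(2 6 3) = (0 2 1 3)(5 6)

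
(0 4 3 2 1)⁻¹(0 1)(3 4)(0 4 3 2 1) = (0 4)(2 3)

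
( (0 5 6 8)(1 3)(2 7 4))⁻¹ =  (0 8 6 5)(1 3)(2 4 7)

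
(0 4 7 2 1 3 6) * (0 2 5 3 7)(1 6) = (0 4)(1 7 5 3)(2 6)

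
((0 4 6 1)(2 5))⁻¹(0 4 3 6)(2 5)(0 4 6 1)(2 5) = (1 4 6 3)(2 5)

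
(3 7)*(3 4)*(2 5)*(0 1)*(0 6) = (0 1 6)(2 5)(3 7 4)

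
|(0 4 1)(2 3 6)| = 3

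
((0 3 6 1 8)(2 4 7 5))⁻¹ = (0 8 1 6 3)(2 5 7 4)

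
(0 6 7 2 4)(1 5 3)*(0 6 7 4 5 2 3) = (0 7 3 1 2 5)(4 6)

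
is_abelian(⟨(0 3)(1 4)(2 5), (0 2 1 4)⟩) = no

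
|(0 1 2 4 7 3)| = 6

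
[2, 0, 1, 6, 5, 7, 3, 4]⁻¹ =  [1, 2, 0, 6, 7, 4, 3, 5]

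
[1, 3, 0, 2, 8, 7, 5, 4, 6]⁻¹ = [2, 0, 3, 1, 7, 6, 8, 5, 4]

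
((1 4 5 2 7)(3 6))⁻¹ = (1 7 2 5 4)(3 6)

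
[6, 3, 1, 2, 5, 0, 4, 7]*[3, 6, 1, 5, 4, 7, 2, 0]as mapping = [0→2, 1→5, 2→6, 3→1, 4→7, 5→3, 6→4, 7→0]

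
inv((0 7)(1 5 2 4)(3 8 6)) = (0 7)(1 4 2 5)(3 6 8)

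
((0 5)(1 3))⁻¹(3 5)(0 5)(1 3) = (0 1)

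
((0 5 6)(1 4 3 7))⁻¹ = (0 6 5)(1 7 3 4)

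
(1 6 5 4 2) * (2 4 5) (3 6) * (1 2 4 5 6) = (1 3) (4 5 6) 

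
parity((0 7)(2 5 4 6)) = even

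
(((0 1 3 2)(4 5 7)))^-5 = (0 2 3 1)(4 5 7)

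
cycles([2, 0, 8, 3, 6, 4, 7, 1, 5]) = (0 2 8 5 4 6 7 1)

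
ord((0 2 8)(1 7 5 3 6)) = 15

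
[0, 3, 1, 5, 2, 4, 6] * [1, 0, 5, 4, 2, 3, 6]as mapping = [0→1, 1→4, 2→0, 3→3, 4→5, 5→2, 6→6]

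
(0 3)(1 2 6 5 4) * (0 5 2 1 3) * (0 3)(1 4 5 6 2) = (0 3 6 1 4)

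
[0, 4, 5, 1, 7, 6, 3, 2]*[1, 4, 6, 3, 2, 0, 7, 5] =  [1, 2, 0, 4, 5, 7, 3, 6]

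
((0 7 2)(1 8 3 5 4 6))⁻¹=(0 2 7)(1 6 4 5 3 8)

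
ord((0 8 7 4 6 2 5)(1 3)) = 14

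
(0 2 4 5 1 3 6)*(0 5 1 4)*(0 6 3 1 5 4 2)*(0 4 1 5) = (0 4)(1 5 2 6)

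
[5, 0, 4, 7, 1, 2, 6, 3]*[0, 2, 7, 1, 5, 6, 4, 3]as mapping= [0→6, 1→0, 2→5, 3→3, 4→2, 5→7, 6→4, 7→1]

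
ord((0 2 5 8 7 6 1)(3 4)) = 14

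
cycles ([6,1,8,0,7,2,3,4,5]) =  (0 6 3)(2 8 5)(4 7)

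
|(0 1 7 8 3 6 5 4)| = 8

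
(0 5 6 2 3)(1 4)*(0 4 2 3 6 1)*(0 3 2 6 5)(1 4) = (1 6 2 5 4 3)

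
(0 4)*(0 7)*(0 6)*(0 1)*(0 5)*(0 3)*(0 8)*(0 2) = (0 4 7 6 1 5 3 8 2)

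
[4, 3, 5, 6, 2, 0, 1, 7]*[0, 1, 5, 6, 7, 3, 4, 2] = [7, 6, 3, 4, 5, 0, 1, 2]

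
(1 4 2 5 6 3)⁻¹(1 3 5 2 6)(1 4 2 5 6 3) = (1 6 5 3 4)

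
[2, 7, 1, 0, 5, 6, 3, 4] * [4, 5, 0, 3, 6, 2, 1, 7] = [0, 7, 5, 4, 2, 1, 3, 6] 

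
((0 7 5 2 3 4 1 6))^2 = (0 5 3 1)(2 4 6 7)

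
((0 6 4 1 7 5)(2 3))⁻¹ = (0 5 7 1 4 6)(2 3)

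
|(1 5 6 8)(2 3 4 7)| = 4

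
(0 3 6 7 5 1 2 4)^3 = (0 7 2 3 5 4 6 1)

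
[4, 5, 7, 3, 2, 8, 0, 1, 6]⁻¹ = [6, 7, 4, 3, 0, 1, 8, 2, 5]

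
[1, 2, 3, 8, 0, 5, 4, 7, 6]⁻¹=[4, 0, 1, 2, 6, 5, 8, 7, 3]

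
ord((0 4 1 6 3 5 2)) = 7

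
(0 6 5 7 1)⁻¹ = (0 1 7 5 6)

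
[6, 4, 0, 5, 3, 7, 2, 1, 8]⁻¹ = [2, 7, 6, 4, 1, 3, 0, 5, 8]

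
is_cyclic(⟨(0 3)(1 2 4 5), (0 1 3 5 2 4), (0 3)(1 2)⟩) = no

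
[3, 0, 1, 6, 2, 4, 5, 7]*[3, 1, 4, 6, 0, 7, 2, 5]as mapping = [0→6, 1→3, 2→1, 3→2, 4→4, 5→0, 6→7, 7→5]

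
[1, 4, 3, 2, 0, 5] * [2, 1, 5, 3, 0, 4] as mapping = [0→1, 1→0, 2→3, 3→5, 4→2, 5→4] 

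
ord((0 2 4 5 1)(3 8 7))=15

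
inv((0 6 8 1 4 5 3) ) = (0 3 5 4 1 8 6) 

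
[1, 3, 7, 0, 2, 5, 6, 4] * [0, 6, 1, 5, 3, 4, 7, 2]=[6, 5, 2, 0, 1, 4, 7, 3]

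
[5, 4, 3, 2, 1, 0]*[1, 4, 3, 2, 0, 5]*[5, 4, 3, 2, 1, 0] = [0, 5, 3, 2, 1, 4]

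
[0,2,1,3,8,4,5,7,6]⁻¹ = [0,2,1,3,5,6,8,7,4]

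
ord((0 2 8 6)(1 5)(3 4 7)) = 12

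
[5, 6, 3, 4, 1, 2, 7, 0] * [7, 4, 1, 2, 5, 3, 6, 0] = [3, 6, 2, 5, 4, 1, 0, 7]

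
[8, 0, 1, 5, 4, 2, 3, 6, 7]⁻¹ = [1, 2, 5, 6, 4, 3, 7, 8, 0]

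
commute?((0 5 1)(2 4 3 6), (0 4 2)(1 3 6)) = no:(0 5 1)(2 4 3 6)*(0 4 2)(1 3 6) = (0 5 3 1 4 6), (0 4 2)(1 3 6)*(0 5 1)(2 4 3 6) = (0 3 2 5 1 6)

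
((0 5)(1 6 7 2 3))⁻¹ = (0 5)(1 3 2 7 6)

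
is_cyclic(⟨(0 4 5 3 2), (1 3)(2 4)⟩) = no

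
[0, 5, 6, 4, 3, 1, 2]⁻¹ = [0, 5, 6, 4, 3, 1, 2]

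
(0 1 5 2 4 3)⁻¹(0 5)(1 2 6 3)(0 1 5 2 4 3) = (0 5 4 6)(1 2)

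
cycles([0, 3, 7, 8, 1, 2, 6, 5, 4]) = (1 3 8 4)(2 7 5)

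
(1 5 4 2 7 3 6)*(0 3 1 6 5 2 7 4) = (0 3 5)(1 2 4 7)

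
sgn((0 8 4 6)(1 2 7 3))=1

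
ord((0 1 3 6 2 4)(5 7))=6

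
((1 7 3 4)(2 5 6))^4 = (2 5 6)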